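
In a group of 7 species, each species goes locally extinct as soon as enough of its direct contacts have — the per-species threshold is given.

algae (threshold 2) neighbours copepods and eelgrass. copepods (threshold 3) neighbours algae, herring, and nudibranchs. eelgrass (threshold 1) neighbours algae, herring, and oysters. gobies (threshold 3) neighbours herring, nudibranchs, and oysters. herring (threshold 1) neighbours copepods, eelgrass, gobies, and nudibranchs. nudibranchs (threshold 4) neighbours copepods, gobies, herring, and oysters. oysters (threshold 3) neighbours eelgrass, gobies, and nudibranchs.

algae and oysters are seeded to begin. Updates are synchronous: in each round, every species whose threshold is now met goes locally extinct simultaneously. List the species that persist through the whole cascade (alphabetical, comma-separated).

Round 1 — algae, oysters go locally extinct (initial).
Round 2 — checking thresholds:
  copepods: 1 of 3 neighbours < 3, not yet.
  eelgrass: 2 of 3 neighbours ≥ 1, goes locally extinct.
  gobies: 1 of 3 neighbours < 3, not yet.
  nudibranchs: 1 of 4 neighbours < 4, not yet.
Round 3 — checking thresholds:
  copepods: 1 of 3 neighbours < 3, not yet.
  gobies: 1 of 3 neighbours < 3, not yet.
  herring: 1 of 4 neighbours ≥ 1, goes locally extinct.
  nudibranchs: 1 of 4 neighbours < 4, not yet.
Round 4 — no new extinctions; cascade stops.

copepods, gobies, nudibranchs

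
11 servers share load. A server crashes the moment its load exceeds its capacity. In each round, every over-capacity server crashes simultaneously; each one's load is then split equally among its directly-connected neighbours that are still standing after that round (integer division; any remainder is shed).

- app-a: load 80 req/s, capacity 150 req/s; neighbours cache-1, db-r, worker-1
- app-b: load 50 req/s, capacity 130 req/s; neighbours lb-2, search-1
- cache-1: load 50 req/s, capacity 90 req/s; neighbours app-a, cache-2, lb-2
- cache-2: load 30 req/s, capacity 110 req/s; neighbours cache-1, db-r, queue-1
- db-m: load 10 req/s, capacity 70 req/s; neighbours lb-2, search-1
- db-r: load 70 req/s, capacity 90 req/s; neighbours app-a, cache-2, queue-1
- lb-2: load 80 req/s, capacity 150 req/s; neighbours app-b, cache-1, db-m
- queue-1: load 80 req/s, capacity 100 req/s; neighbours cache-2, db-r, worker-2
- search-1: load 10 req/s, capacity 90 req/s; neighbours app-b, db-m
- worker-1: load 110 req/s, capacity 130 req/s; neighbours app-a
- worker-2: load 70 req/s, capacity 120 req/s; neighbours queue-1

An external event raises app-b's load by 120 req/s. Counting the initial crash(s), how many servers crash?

Round 1 — app-b at 170 > 130. app-b crashes.
  app-b sheds 170 req/s to lb-2, search-1: 85 each.
    lb-2: 80+85 = 165 > 150
    search-1: 10+85 = 95 > 90
Round 2 — lb-2, search-1 crash.
  lb-2 sheds 165 req/s to cache-1, db-m: 82 each (1 lost).
    cache-1: 50+82 = 132 > 90
    db-m: 10+82 = 92 > 70
  search-1 sheds 95 req/s to db-m: 95 each.
    db-m: 92+95 = 187 > 70
Round 3 — cache-1, db-m crash.
  cache-1 sheds 132 req/s to app-a, cache-2: 66 each.
    app-a: 80+66 = 146 ≤ 150
    cache-2: 30+66 = 96 ≤ 110
  db-m sheds 187 req/s: no online neighbours, lost.
No further crashes.

5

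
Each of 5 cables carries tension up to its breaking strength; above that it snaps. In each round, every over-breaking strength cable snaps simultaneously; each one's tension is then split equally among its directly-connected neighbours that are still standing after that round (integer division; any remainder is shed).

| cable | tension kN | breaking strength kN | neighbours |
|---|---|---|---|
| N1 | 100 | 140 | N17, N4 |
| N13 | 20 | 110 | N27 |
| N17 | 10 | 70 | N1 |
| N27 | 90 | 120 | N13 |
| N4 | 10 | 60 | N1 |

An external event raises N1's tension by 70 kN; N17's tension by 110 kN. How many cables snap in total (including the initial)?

3

Round 1 — N1 at 170 > 140; N17 at 120 > 70. N1, N17 snap.
  N1 sheds 170 kN to N4: 170 each.
    N4: 10+170 = 180 > 60
  N17 sheds 120 kN: no online neighbours, lost.
Round 2 — N4 snaps.
  N4 sheds 180 kN: no online neighbours, lost.
No further breaks.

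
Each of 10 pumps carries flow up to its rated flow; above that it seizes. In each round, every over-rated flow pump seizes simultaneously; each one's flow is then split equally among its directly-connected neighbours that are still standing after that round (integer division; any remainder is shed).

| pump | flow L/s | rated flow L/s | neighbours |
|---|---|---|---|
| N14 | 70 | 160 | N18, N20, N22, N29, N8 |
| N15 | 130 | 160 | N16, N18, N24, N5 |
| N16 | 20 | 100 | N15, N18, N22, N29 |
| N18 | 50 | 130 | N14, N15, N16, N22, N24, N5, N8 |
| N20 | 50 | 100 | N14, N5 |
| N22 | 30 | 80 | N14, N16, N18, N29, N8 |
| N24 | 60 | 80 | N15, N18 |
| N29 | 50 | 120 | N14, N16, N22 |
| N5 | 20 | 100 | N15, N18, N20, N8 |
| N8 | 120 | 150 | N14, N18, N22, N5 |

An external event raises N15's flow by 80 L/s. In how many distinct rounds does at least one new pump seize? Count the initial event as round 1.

6

Round 1 — N15 at 210 > 160. N15 seizes.
  N15 sheds 210 L/s to N16, N18, N24, N5: 52 each (2 lost).
    N16: 20+52 = 72 ≤ 100
    N18: 50+52 = 102 ≤ 130
    N24: 60+52 = 112 > 80
    N5: 20+52 = 72 ≤ 100
Round 2 — N24 seizes.
  N24 sheds 112 L/s to N18: 112 each.
    N18: 102+112 = 214 > 130
Round 3 — N18 seizes.
  N18 sheds 214 L/s to N14, N16, N22, N5, N8: 42 each (4 lost).
    N14: 70+42 = 112 ≤ 160
    N16: 72+42 = 114 > 100
    N22: 30+42 = 72 ≤ 80
    N5: 72+42 = 114 > 100
    N8: 120+42 = 162 > 150
Round 4 — N16, N5, N8 seize.
  N16 sheds 114 L/s to N22, N29: 57 each.
    N22: 72+57 = 129 > 80
    N29: 50+57 = 107 ≤ 120
  N5 sheds 114 L/s to N20: 114 each.
    N20: 50+114 = 164 > 100
  N8 sheds 162 L/s to N14, N22: 81 each.
    N14: 112+81 = 193 > 160
    N22: 129+81 = 210 > 80
Round 5 — N14, N20, N22 seize.
  N14 sheds 193 L/s to N29: 193 each.
    N29: 107+193 = 300 > 120
  N20 sheds 164 L/s: no online neighbours, lost.
  N22 sheds 210 L/s to N29: 210 each.
    N29: 300+210 = 510 > 120
Round 6 — N29 seizes.
  N29 sheds 510 L/s: no online neighbours, lost.
No further seizures.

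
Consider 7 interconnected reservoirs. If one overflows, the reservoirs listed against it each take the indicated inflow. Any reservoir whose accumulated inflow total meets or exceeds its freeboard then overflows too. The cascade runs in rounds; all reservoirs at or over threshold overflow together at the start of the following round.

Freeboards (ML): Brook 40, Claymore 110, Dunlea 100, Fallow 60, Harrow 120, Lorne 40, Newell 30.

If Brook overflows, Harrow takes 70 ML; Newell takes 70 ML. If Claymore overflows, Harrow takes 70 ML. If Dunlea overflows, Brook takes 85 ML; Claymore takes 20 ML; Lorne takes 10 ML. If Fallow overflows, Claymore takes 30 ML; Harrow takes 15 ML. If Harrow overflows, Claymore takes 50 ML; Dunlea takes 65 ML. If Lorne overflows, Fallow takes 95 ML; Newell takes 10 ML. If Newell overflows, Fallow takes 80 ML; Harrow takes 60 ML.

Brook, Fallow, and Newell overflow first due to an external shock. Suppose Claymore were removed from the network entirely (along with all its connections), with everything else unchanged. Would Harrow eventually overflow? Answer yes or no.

yes

With Claymore removed:
Round 1 — Brook, Fallow, Newell overflow (initial).
  Harrow: +70+15+60 → 145 ≥ 120
Round 2 — Harrow overflows.
  Dunlea: +65 → 65 < 100
No further overflows.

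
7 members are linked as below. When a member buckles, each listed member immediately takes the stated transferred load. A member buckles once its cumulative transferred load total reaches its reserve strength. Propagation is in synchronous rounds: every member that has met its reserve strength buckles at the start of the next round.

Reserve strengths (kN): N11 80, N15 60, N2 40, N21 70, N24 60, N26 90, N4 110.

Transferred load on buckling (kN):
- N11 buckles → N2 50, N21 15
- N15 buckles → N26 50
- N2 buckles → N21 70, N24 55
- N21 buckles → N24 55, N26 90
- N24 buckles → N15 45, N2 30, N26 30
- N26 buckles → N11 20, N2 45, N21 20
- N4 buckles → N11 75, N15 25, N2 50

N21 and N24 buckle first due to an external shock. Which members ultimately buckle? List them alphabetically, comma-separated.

Round 1 — N21, N24 buckle (initial).
  N15: +45 → 45 < 60
  N2: +30 → 30 < 40
  N26: +90+30 → 120 ≥ 90
Round 2 — N26 buckles.
  N11: +20 → 20 < 80
  N2: +45 → 75 ≥ 40
Round 3 — N2 buckles.
No further bucklings.

N2, N21, N24, N26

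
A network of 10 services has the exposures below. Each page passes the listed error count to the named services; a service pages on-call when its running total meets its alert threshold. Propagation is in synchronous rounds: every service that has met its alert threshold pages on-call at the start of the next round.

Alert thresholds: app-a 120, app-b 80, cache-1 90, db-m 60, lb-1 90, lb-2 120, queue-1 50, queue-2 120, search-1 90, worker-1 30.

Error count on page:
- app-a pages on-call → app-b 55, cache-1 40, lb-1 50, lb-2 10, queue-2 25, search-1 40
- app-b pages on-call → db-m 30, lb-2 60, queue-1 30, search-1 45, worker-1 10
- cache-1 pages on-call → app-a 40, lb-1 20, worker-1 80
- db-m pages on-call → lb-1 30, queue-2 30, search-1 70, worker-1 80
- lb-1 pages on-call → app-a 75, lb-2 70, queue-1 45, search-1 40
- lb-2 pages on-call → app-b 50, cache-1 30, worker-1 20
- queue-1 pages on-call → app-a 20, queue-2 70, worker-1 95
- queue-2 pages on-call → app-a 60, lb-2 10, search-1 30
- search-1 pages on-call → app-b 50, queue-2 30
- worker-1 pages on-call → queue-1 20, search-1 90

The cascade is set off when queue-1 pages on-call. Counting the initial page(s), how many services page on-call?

3

Round 1 — queue-1 pages on-call (initial).
  app-a: +20 → 20 < 120
  queue-2: +70 → 70 < 120
  worker-1: +95 → 95 ≥ 30
Round 2 — worker-1 pages on-call.
  search-1: +90 → 90 ≥ 90
Round 3 — search-1 pages on-call.
  app-b: +50 → 50 < 80
  queue-2: +30 → 100 < 120
No further pages.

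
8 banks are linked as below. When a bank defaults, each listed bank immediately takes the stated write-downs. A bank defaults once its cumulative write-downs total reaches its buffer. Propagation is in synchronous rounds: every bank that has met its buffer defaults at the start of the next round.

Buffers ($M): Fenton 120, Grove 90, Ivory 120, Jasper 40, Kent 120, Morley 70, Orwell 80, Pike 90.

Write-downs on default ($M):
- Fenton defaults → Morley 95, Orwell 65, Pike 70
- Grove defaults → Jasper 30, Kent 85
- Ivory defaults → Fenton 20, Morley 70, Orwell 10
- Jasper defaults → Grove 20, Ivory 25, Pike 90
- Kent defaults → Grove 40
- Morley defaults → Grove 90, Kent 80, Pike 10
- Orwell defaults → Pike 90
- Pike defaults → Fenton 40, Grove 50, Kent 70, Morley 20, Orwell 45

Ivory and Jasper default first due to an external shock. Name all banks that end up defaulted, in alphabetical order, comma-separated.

Grove, Ivory, Jasper, Kent, Morley, Pike

Round 1 — Ivory, Jasper default (initial).
  Fenton: +20 → 20 < 120
  Grove: +20 → 20 < 90
  Morley: +70 → 70 ≥ 70
  Orwell: +10 → 10 < 80
  Pike: +90 → 90 ≥ 90
Round 2 — Morley, Pike default.
  Fenton: +40 → 60 < 120
  Grove: +90+50 → 160 ≥ 90
  Kent: +80+70 → 150 ≥ 120
  Orwell: +45 → 55 < 80
Round 3 — Grove, Kent default.
No further defaults.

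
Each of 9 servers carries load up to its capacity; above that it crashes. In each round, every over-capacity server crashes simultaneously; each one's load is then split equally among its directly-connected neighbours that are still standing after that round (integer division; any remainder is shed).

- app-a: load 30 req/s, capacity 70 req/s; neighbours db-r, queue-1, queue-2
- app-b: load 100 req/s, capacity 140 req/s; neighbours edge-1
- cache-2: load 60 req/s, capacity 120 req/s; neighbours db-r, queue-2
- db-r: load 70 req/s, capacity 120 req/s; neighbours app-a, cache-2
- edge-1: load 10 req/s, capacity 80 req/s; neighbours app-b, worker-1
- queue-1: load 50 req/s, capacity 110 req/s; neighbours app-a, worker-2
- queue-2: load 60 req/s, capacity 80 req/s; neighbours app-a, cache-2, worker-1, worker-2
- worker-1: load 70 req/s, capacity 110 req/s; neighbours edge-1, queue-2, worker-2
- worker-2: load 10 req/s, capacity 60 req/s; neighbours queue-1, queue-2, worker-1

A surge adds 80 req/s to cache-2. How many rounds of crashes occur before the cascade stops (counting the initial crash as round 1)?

4

Round 1 — cache-2 at 140 > 120. cache-2 crashes.
  cache-2 sheds 140 req/s to db-r, queue-2: 70 each.
    db-r: 70+70 = 140 > 120
    queue-2: 60+70 = 130 > 80
Round 2 — db-r, queue-2 crash.
  db-r sheds 140 req/s to app-a: 140 each.
    app-a: 30+140 = 170 > 70
  queue-2 sheds 130 req/s to app-a, worker-1, worker-2: 43 each (1 lost).
    app-a: 170+43 = 213 > 70
    worker-1: 70+43 = 113 > 110
    worker-2: 10+43 = 53 ≤ 60
Round 3 — app-a, worker-1 crash.
  app-a sheds 213 req/s to queue-1: 213 each.
    queue-1: 50+213 = 263 > 110
  worker-1 sheds 113 req/s to edge-1, worker-2: 56 each (1 lost).
    edge-1: 10+56 = 66 ≤ 80
    worker-2: 53+56 = 109 > 60
Round 4 — queue-1, worker-2 crash.
  queue-1 sheds 263 req/s: no online neighbours, lost.
  worker-2 sheds 109 req/s: no online neighbours, lost.
No further crashes.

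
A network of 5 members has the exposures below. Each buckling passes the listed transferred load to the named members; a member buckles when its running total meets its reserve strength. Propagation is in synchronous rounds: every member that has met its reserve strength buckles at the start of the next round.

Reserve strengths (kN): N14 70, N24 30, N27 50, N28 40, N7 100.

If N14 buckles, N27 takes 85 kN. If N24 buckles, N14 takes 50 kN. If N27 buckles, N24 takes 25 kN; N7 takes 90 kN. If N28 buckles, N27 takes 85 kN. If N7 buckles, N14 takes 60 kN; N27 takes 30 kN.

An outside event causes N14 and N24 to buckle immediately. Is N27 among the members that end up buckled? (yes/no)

Round 1 — N14, N24 buckle (initial).
  N27: +85 → 85 ≥ 50
Round 2 — N27 buckles.
  N7: +90 → 90 < 100
No further bucklings.

yes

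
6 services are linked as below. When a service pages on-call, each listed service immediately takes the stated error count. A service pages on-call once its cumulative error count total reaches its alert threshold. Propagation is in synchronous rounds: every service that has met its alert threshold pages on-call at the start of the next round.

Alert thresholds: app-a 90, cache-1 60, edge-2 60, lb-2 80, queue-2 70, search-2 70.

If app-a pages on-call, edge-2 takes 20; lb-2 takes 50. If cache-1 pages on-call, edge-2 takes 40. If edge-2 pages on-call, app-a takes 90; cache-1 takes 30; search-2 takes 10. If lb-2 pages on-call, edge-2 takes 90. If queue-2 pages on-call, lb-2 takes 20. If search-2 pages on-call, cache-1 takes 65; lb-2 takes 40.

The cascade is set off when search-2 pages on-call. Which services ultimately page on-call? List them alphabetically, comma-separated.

Round 1 — search-2 pages on-call (initial).
  cache-1: +65 → 65 ≥ 60
  lb-2: +40 → 40 < 80
Round 2 — cache-1 pages on-call.
  edge-2: +40 → 40 < 60
No further pages.

cache-1, search-2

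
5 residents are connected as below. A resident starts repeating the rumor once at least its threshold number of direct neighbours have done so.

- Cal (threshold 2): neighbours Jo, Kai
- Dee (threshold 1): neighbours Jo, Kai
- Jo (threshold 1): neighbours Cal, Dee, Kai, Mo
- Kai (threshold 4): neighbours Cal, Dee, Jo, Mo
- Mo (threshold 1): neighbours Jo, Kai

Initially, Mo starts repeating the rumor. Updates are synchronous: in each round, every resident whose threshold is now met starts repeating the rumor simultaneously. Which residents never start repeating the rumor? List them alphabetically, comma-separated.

Round 1 — Mo starts repeating the rumor (initial).
Round 2 — checking thresholds:
  Jo: 1 of 4 neighbours ≥ 1, starts repeating the rumor.
  Kai: 1 of 4 neighbours < 4, below threshold.
Round 3 — checking thresholds:
  Cal: 1 of 2 neighbours < 2, below threshold.
  Dee: 1 of 2 neighbours ≥ 1, starts repeating the rumor.
  Kai: 2 of 4 neighbours < 4, below threshold.
Round 4 — no new spreads; cascade stops.

Cal, Kai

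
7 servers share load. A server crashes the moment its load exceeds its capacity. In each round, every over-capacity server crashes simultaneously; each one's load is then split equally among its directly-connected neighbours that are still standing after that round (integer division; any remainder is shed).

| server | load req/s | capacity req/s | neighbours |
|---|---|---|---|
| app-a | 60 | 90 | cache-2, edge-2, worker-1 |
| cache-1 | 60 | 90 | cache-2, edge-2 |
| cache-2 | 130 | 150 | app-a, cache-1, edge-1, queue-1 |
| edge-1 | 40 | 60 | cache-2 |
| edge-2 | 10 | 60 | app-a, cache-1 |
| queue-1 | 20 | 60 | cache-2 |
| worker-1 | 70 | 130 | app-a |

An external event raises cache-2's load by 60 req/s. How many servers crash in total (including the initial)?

6

Round 1 — cache-2 at 190 > 150. cache-2 crashes.
  cache-2 sheds 190 req/s to app-a, cache-1, edge-1, queue-1: 47 each (2 lost).
    app-a: 60+47 = 107 > 90
    cache-1: 60+47 = 107 > 90
    edge-1: 40+47 = 87 > 60
    queue-1: 20+47 = 67 > 60
Round 2 — app-a, cache-1, edge-1, queue-1 crash.
  app-a sheds 107 req/s to edge-2, worker-1: 53 each (1 lost).
    edge-2: 10+53 = 63 > 60
    worker-1: 70+53 = 123 ≤ 130
  cache-1 sheds 107 req/s to edge-2: 107 each.
    edge-2: 63+107 = 170 > 60
  edge-1 sheds 87 req/s: no online neighbours, lost.
  queue-1 sheds 67 req/s: no online neighbours, lost.
Round 3 — edge-2 crashes.
  edge-2 sheds 170 req/s: no online neighbours, lost.
No further crashes.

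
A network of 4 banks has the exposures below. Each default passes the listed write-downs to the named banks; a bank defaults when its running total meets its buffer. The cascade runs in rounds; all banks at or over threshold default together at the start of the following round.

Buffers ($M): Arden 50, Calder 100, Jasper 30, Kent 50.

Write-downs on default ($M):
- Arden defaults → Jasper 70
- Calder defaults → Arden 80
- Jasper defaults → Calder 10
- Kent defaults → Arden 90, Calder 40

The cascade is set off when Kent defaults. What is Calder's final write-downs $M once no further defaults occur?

Round 1 — Kent defaults (initial).
  Arden: +90 → 90 ≥ 50
  Calder: +40 → 40 < 100
Round 2 — Arden defaults.
  Jasper: +70 → 70 ≥ 30
Round 3 — Jasper defaults.
  Calder: +10 → 50 < 100
No further defaults.

50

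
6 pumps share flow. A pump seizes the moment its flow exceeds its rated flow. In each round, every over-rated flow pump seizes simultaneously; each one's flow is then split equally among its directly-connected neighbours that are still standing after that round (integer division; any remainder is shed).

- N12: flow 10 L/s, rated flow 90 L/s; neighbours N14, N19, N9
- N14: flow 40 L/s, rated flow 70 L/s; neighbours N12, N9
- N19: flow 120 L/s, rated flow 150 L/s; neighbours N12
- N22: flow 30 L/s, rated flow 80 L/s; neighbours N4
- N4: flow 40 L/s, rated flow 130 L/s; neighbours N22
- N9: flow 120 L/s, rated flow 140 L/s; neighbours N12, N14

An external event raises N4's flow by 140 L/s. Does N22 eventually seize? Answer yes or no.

Round 1 — N4 at 180 > 130. N4 seizes.
  N4 sheds 180 L/s to N22: 180 each.
    N22: 30+180 = 210 > 80
Round 2 — N22 seizes.
  N22 sheds 210 L/s: no online neighbours, lost.
No further seizures.

yes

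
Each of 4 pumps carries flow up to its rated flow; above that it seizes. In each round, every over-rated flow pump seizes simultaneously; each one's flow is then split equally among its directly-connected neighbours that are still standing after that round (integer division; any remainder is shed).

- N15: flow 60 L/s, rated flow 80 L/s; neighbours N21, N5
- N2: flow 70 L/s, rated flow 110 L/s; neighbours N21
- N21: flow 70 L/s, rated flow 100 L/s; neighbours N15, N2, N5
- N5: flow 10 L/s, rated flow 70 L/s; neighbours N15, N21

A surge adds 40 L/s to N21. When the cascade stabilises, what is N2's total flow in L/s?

106

Round 1 — N21 at 110 > 100. N21 seizes.
  N21 sheds 110 L/s to N15, N2, N5: 36 each (2 lost).
    N15: 60+36 = 96 > 80
    N2: 70+36 = 106 ≤ 110
    N5: 10+36 = 46 ≤ 70
Round 2 — N15 seizes.
  N15 sheds 96 L/s to N5: 96 each.
    N5: 46+96 = 142 > 70
Round 3 — N5 seizes.
  N5 sheds 142 L/s: no online neighbours, lost.
No further seizures.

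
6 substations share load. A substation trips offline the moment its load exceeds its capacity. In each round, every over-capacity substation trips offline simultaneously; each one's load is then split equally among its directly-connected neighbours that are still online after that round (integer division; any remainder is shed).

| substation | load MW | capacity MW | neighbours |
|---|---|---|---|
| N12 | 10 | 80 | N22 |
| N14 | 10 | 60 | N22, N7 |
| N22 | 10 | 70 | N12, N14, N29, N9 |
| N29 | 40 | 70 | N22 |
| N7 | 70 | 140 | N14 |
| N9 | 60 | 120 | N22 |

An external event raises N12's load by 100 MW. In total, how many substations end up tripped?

3

Round 1 — N12 at 110 > 80. N12 trips offline.
  N12 sheds 110 MW to N22: 110 each.
    N22: 10+110 = 120 > 70
Round 2 — N22 trips offline.
  N22 sheds 120 MW to N14, N29, N9: 40 each.
    N14: 10+40 = 50 ≤ 60
    N29: 40+40 = 80 > 70
    N9: 60+40 = 100 ≤ 120
Round 3 — N29 trips offline.
  N29 sheds 80 MW: no online neighbours, lost.
No further trips.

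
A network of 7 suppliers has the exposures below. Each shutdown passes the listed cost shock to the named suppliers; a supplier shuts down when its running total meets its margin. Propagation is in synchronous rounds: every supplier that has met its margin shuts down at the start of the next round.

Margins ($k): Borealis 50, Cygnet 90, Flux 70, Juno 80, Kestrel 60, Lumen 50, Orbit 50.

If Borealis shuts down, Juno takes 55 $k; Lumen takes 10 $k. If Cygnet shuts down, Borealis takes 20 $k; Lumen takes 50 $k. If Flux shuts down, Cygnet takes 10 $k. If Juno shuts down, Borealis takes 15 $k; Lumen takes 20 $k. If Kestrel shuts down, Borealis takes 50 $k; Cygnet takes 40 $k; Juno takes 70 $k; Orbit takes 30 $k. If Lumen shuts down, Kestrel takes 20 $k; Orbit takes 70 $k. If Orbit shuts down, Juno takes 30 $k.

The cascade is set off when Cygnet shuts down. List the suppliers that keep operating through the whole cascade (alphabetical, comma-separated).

Borealis, Flux, Juno, Kestrel

Round 1 — Cygnet shuts down (initial).
  Borealis: +20 → 20 < 50
  Lumen: +50 → 50 ≥ 50
Round 2 — Lumen shuts down.
  Kestrel: +20 → 20 < 60
  Orbit: +70 → 70 ≥ 50
Round 3 — Orbit shuts down.
  Juno: +30 → 30 < 80
No further shutdowns.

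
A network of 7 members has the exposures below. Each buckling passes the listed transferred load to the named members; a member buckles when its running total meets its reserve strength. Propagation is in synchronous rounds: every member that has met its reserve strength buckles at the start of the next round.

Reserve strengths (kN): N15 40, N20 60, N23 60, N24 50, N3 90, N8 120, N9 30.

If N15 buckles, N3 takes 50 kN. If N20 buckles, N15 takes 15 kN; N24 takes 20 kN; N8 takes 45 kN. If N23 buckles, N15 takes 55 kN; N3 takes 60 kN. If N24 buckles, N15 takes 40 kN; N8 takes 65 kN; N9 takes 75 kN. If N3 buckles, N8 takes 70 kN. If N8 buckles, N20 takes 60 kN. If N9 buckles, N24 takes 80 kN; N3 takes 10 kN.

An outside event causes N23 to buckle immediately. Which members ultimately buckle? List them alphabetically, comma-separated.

N15, N23, N3

Round 1 — N23 buckles (initial).
  N15: +55 → 55 ≥ 40
  N3: +60 → 60 < 90
Round 2 — N15 buckles.
  N3: +50 → 110 ≥ 90
Round 3 — N3 buckles.
  N8: +70 → 70 < 120
No further bucklings.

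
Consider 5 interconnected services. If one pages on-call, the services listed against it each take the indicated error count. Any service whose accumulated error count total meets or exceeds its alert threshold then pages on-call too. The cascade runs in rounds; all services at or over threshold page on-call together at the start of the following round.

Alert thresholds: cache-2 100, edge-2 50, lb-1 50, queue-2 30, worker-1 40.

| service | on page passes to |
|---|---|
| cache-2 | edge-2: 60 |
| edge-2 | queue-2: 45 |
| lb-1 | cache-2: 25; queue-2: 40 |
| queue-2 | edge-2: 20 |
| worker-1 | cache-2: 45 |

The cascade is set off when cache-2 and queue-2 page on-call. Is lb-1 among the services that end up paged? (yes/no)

Round 1 — cache-2, queue-2 page on-call (initial).
  edge-2: +60+20 → 80 ≥ 50
Round 2 — edge-2 pages on-call.
No further pages.

no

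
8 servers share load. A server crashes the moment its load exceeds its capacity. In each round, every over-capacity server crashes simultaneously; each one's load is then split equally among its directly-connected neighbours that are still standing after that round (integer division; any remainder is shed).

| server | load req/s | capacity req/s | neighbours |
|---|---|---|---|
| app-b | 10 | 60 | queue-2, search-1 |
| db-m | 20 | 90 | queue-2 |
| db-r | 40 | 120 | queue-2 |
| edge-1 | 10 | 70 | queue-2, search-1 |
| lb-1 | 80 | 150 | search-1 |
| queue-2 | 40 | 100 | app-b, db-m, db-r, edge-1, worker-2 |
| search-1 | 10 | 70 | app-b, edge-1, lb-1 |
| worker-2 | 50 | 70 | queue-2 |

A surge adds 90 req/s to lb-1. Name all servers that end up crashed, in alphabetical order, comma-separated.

app-b, db-m, edge-1, lb-1, queue-2, search-1, worker-2

Round 1 — lb-1 at 170 > 150. lb-1 crashes.
  lb-1 sheds 170 req/s to search-1: 170 each.
    search-1: 10+170 = 180 > 70
Round 2 — search-1 crashes.
  search-1 sheds 180 req/s to app-b, edge-1: 90 each.
    app-b: 10+90 = 100 > 60
    edge-1: 10+90 = 100 > 70
Round 3 — app-b, edge-1 crash.
  app-b sheds 100 req/s to queue-2: 100 each.
    queue-2: 40+100 = 140 > 100
  edge-1 sheds 100 req/s to queue-2: 100 each.
    queue-2: 140+100 = 240 > 100
Round 4 — queue-2 crashes.
  queue-2 sheds 240 req/s to db-m, db-r, worker-2: 80 each.
    db-m: 20+80 = 100 > 90
    db-r: 40+80 = 120 ≤ 120
    worker-2: 50+80 = 130 > 70
Round 5 — db-m, worker-2 crash.
  db-m sheds 100 req/s: no online neighbours, lost.
  worker-2 sheds 130 req/s: no online neighbours, lost.
No further crashes.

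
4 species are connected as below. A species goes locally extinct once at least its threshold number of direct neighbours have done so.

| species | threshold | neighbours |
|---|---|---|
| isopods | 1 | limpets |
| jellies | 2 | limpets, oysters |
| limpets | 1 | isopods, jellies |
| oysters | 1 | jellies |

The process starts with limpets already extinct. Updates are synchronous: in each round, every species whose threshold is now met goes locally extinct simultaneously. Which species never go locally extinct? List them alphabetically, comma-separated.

Round 1 — limpets goes locally extinct (initial).
Round 2 — checking thresholds:
  isopods: 1 of 1 neighbours ≥ 1, goes locally extinct.
  jellies: 1 of 2 neighbours < 2, below threshold.
Round 3 — no new extinctions; cascade stops.

jellies, oysters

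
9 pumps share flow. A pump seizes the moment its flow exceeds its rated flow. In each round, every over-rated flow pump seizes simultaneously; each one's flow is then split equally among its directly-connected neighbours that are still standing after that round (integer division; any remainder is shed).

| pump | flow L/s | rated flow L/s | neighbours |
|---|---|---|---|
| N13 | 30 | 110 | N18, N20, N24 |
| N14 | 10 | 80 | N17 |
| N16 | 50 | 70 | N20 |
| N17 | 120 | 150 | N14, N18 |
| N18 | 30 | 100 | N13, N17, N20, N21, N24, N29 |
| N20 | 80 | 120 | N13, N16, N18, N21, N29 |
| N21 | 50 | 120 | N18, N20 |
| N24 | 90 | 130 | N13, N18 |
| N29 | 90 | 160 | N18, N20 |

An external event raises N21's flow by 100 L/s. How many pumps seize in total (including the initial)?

Round 1 — N21 at 150 > 120. N21 seizes.
  N21 sheds 150 L/s to N18, N20: 75 each.
    N18: 30+75 = 105 > 100
    N20: 80+75 = 155 > 120
Round 2 — N18, N20 seize.
  N18 sheds 105 L/s to N13, N17, N24, N29: 26 each (1 lost).
    N13: 30+26 = 56 ≤ 110
    N17: 120+26 = 146 ≤ 150
    N24: 90+26 = 116 ≤ 130
    N29: 90+26 = 116 ≤ 160
  N20 sheds 155 L/s to N13, N16, N29: 51 each (2 lost).
    N13: 56+51 = 107 ≤ 110
    N16: 50+51 = 101 > 70
    N29: 116+51 = 167 > 160
Round 3 — N16, N29 seize.
  N16 sheds 101 L/s: no online neighbours, lost.
  N29 sheds 167 L/s: no online neighbours, lost.
No further seizures.

5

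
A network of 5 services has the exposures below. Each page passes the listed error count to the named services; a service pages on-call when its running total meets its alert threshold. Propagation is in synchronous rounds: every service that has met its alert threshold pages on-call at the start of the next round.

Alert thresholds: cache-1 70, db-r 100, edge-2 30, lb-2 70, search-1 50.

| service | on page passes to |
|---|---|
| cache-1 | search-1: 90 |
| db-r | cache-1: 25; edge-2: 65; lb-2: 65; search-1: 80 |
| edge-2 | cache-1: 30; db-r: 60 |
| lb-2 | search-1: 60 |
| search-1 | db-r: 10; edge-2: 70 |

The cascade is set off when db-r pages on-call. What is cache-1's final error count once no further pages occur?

55

Round 1 — db-r pages on-call (initial).
  cache-1: +25 → 25 < 70
  edge-2: +65 → 65 ≥ 30
  lb-2: +65 → 65 < 70
  search-1: +80 → 80 ≥ 50
Round 2 — edge-2, search-1 page on-call.
  cache-1: +30 → 55 < 70
No further pages.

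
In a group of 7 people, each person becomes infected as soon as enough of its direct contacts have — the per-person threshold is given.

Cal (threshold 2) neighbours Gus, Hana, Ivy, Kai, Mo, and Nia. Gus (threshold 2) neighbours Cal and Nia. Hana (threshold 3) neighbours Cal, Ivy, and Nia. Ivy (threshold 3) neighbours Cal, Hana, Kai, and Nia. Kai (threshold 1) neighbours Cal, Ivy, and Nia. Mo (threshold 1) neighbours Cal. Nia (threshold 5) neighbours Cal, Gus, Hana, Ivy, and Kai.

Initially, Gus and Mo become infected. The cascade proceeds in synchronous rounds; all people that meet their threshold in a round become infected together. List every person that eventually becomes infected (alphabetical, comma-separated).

Round 1 — Gus, Mo become infected (initial).
Round 2 — checking thresholds:
  Cal: 2 of 6 neighbours ≥ 2, becomes infected.
  Nia: 1 of 5 neighbours < 5, below threshold.
Round 3 — checking thresholds:
  Hana: 1 of 3 neighbours < 3, below threshold.
  Ivy: 1 of 4 neighbours < 3, below threshold.
  Kai: 1 of 3 neighbours ≥ 1, becomes infected.
  Nia: 2 of 5 neighbours < 5, below threshold.
Round 4 — no new infections; cascade stops.

Cal, Gus, Kai, Mo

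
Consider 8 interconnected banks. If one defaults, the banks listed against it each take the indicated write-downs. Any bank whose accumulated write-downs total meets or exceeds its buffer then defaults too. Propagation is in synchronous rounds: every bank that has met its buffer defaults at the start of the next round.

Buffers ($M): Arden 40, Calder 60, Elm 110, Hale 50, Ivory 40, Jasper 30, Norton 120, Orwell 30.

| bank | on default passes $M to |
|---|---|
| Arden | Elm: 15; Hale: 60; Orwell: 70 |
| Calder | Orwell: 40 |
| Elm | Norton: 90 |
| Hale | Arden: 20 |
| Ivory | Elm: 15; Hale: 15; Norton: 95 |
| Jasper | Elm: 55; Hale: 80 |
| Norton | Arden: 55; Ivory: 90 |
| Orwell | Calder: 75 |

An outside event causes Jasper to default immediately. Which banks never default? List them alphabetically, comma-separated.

Arden, Calder, Elm, Ivory, Norton, Orwell

Round 1 — Jasper defaults (initial).
  Elm: +55 → 55 < 110
  Hale: +80 → 80 ≥ 50
Round 2 — Hale defaults.
  Arden: +20 → 20 < 40
No further defaults.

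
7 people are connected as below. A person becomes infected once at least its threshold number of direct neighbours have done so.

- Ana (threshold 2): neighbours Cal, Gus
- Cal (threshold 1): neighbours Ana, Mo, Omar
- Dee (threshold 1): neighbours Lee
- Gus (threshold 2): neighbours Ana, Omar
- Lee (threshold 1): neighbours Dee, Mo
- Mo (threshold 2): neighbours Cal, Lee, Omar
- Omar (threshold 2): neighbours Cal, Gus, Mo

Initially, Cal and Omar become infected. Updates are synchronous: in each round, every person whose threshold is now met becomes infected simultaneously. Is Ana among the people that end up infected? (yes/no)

no

Round 1 — Cal, Omar become infected (initial).
Round 2 — checking thresholds:
  Ana: 1 of 2 neighbours < 2, holds.
  Gus: 1 of 2 neighbours < 2, holds.
  Mo: 2 of 3 neighbours ≥ 2, becomes infected.
Round 3 — checking thresholds:
  Ana: 1 of 2 neighbours < 2, holds.
  Gus: 1 of 2 neighbours < 2, holds.
  Lee: 1 of 2 neighbours ≥ 1, becomes infected.
Round 4 — checking thresholds:
  Ana: 1 of 2 neighbours < 2, holds.
  Dee: 1 of 1 neighbours ≥ 1, becomes infected.
  Gus: 1 of 2 neighbours < 2, holds.
Round 5 — no new infections; cascade stops.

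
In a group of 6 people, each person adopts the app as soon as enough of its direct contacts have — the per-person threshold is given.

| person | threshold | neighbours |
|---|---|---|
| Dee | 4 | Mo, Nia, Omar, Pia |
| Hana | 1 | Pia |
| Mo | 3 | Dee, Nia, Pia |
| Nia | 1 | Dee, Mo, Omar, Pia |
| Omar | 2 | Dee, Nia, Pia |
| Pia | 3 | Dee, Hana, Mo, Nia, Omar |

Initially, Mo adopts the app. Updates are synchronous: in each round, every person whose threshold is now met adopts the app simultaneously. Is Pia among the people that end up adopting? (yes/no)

no

Round 1 — Mo adopts the app (initial).
Round 2 — checking thresholds:
  Dee: 1 of 4 neighbours < 4, holds.
  Nia: 1 of 4 neighbours ≥ 1, adopts the app.
  Pia: 1 of 5 neighbours < 3, holds.
Round 3 — no new adoptions; cascade stops.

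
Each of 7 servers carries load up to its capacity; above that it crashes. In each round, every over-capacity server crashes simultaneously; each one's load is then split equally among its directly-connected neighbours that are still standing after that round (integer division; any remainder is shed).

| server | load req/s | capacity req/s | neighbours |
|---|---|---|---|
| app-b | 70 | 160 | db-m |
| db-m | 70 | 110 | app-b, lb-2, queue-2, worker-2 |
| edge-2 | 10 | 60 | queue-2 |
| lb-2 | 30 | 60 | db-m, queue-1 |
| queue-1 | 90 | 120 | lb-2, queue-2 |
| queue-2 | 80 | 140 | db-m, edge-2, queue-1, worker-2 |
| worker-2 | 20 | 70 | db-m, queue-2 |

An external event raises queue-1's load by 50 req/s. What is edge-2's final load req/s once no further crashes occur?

60

Round 1 — queue-1 at 140 > 120. queue-1 crashes.
  queue-1 sheds 140 req/s to lb-2, queue-2: 70 each.
    lb-2: 30+70 = 100 > 60
    queue-2: 80+70 = 150 > 140
Round 2 — lb-2, queue-2 crash.
  lb-2 sheds 100 req/s to db-m: 100 each.
    db-m: 70+100 = 170 > 110
  queue-2 sheds 150 req/s to db-m, edge-2, worker-2: 50 each.
    db-m: 170+50 = 220 > 110
    edge-2: 10+50 = 60 ≤ 60
    worker-2: 20+50 = 70 ≤ 70
Round 3 — db-m crashes.
  db-m sheds 220 req/s to app-b, worker-2: 110 each.
    app-b: 70+110 = 180 > 160
    worker-2: 70+110 = 180 > 70
Round 4 — app-b, worker-2 crash.
  app-b sheds 180 req/s: no online neighbours, lost.
  worker-2 sheds 180 req/s: no online neighbours, lost.
No further crashes.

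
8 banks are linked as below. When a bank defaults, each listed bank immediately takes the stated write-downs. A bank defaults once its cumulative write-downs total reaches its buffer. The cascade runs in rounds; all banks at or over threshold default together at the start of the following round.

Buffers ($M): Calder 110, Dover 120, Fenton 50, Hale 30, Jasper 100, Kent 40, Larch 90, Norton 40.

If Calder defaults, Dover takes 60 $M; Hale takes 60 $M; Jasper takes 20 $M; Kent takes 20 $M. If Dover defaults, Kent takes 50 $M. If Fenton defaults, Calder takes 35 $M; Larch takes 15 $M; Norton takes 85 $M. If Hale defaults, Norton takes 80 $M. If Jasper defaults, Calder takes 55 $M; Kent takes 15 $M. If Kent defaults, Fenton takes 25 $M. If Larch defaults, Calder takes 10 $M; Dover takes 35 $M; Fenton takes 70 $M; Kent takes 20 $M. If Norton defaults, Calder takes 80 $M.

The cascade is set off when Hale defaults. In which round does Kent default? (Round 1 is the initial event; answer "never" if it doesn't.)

never

Round 1 — Hale defaults (initial).
  Norton: +80 → 80 ≥ 40
Round 2 — Norton defaults.
  Calder: +80 → 80 < 110
No further defaults.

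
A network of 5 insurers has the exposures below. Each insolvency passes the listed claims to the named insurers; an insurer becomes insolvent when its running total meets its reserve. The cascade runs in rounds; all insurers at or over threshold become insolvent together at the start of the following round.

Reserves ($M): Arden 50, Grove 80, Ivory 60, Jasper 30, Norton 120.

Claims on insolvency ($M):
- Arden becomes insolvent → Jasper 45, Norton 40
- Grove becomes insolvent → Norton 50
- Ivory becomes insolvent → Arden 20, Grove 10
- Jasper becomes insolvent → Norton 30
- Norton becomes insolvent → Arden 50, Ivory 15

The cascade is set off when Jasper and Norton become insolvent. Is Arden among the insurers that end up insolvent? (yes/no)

Round 1 — Jasper, Norton become insolvent (initial).
  Arden: +50 → 50 ≥ 50
  Ivory: +15 → 15 < 60
Round 2 — Arden becomes insolvent.
No further insolvencies.

yes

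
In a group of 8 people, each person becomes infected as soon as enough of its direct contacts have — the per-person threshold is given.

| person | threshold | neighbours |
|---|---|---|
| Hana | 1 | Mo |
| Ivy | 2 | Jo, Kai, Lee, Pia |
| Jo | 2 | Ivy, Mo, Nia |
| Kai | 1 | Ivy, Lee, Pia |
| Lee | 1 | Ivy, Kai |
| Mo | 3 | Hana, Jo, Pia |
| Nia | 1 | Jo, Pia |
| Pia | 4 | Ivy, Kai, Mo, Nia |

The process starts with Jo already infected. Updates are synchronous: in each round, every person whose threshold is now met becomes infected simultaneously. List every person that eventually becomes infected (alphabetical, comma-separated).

Jo, Nia

Round 1 — Jo becomes infected (initial).
Round 2 — checking thresholds:
  Ivy: 1 of 4 neighbours < 2, not yet.
  Mo: 1 of 3 neighbours < 3, not yet.
  Nia: 1 of 2 neighbours ≥ 1, becomes infected.
Round 3 — no new infections; cascade stops.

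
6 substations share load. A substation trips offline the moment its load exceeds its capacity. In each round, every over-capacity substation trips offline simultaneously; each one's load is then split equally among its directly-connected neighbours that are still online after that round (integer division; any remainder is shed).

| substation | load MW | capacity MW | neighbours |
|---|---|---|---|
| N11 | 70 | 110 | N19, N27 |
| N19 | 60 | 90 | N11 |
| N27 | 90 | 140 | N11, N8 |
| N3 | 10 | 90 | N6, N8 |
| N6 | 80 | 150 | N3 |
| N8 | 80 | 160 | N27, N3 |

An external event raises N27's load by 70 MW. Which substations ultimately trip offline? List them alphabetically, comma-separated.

Round 1 — N27 at 160 > 140. N27 trips offline.
  N27 sheds 160 MW to N11, N8: 80 each.
    N11: 70+80 = 150 > 110
    N8: 80+80 = 160 ≤ 160
Round 2 — N11 trips offline.
  N11 sheds 150 MW to N19: 150 each.
    N19: 60+150 = 210 > 90
Round 3 — N19 trips offline.
  N19 sheds 210 MW: no online neighbours, lost.
No further trips.

N11, N19, N27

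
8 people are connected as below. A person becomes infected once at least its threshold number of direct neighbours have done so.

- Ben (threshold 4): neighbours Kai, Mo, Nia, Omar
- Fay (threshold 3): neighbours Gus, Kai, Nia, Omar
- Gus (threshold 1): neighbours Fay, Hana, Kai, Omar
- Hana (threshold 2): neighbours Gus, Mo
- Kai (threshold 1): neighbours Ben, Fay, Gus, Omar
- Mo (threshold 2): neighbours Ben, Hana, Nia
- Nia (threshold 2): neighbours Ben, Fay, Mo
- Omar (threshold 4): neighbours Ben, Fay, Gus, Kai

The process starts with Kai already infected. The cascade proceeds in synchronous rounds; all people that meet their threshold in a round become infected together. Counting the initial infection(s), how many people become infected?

Round 1 — Kai becomes infected (initial).
Round 2 — checking thresholds:
  Ben: 1 of 4 neighbours < 4, not yet.
  Fay: 1 of 4 neighbours < 3, not yet.
  Gus: 1 of 4 neighbours ≥ 1, becomes infected.
  Omar: 1 of 4 neighbours < 4, not yet.
Round 3 — no new infections; cascade stops.

2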